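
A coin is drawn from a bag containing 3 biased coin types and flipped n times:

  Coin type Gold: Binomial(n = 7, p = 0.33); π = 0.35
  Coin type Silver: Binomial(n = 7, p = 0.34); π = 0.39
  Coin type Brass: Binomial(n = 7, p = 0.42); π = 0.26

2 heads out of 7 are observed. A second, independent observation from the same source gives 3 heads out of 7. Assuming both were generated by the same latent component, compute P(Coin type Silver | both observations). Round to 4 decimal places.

0.4025

By Bayes' theorem, P(k | x) = π_k f_k(x) / Σ_j π_j f_j(x).
Since both observations come from the same component, the likelihood for component k is f_k(x₁)·f_k(x₂).
  f_Gold = [0.30876] × [0.25346] = 0.0782583
  f_Silver = [0.304016] × [0.261024] = 0.0793556
  f_Brass = [0.243141] × [0.293446] = 0.0713486
Multiply by the mixture weights:
  π_Gold·f_Gold = 0.35 × 0.0782583 = 0.0273904
  π_Silver·f_Silver = 0.39 × 0.0793556 = 0.0309487
  π_Brass·f_Brass = 0.26 × 0.0713486 = 0.0185506
Evidence: 0.0273904 + 0.0309487 + 0.0185506 = 0.0768897
So the posterior for Coin type Silver is 0.0309487 / 0.0768897 ≈ 0.4025.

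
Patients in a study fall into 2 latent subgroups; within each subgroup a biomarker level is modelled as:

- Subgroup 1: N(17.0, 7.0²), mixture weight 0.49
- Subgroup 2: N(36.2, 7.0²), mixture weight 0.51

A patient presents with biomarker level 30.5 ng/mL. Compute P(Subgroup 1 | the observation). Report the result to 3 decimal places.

The responsibility of component k is P(Z=k) f_k(x) divided by Σ_j P(Z=j) f_j(x).
Evaluate each component's likelihood at the observed value:
  f_1 = 0.00887477
  f_2 = 0.0409101
Multiply by the mixture weights:
  P(Z=1)·f_1 = 0.49 × 0.00887477 = 0.00434864
  P(Z=2)·f_2 = 0.51 × 0.0409101 = 0.0208641
Sum: 0.00434864 + 0.0208641 = 0.0252128
Responsibility of Subgroup 1: 0.00434864 / 0.0252128 ≈ 0.172

0.172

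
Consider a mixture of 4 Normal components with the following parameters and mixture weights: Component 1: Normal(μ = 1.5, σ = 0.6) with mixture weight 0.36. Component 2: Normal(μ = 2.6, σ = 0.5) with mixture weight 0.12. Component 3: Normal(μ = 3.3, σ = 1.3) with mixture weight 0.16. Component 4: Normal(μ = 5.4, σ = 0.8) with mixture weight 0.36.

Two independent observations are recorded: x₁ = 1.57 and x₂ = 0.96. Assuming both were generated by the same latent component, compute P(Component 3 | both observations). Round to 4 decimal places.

0.0115

Apply Bayes' rule: the posterior for each component is proportional to its prior times its likelihood at x.
Since both observations come from the same component, the likelihood for component k is f_k(x₁)·f_k(x₂).
  L_1 = [(1/(0.6·√(2π)))·exp(−(1.57−1.5)²/(2·0.6²)) = 0.664904·exp(-0.00681) = 0.660394] × [0.443475] = 0.292869
  L_2 = [(1/(0.5·√(2π)))·exp(−(1.57−2.6)²/(2·0.5²)) = 0.797885·exp(-2.12180) = 0.0955991] × [0.00367945] = 0.000351753
  L_3 = [(1/(1.3·√(2π)))·exp(−(1.57−3.3)²/(2·1.3²)) = 0.306879·exp(-0.88547) = 0.126593] × [0.0607309] = 0.00768812
  L_4 = [(1/(0.8·√(2π)))·exp(−(1.57−5.4)²/(2·0.8²)) = 0.498678·exp(-11.46008) = 5.2574e-06] × [1.02127e-07] = 5.36925e-13
Multiply by the mixture weights:
  P(Z=1)·L_1 = 0.36 × 0.292869 = 0.105433
  P(Z=2)·L_2 = 0.12 × 0.000351753 = 4.22103e-05
  P(Z=3)·L_3 = 0.16 × 0.00768812 = 0.0012301
  P(Z=4)·L_4 = 0.36 × 5.36925e-13 = 1.93293e-13
Denominator: 0.105433 + 4.22103e-05 + 0.0012301 + 1.93293e-13 = 0.106705
P(Component 3 | x) ≈ 0.0115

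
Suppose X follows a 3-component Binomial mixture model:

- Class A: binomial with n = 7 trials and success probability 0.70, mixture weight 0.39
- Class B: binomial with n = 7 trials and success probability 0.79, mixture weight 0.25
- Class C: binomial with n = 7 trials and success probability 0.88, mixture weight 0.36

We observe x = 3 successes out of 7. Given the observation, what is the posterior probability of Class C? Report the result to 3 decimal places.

Apply Bayes' rule: the posterior for each component is proportional to its prior times its likelihood at x.
Component likelihoods at x = 3 successes out of 7:
  L_A = C(7,3)·0.70^3·0.30^4 = 35·0.343·0.0081 = 0.0972405
  L_B = C(7,3)·0.79^3·0.21^4 = 35·0.493039·0.00194481 = 0.0335604
  L_C = C(7,3)·0.88^3·0.12^4 = 35·0.681472·0.00020736 = 0.00494585
Weight by the priors:
  π_A·L_A = 0.39 × 0.0972405 = 0.0379238
  π_B·L_B = 0.25 × 0.0335604 = 0.00839009
  π_C·L_C = 0.36 × 0.00494585 = 0.00178051
Sum: 0.0379238 + 0.00839009 + 0.00178051 = 0.0480944
P(Class C | x) = 0.00178051 / 0.0480944 ≈ 0.037

0.037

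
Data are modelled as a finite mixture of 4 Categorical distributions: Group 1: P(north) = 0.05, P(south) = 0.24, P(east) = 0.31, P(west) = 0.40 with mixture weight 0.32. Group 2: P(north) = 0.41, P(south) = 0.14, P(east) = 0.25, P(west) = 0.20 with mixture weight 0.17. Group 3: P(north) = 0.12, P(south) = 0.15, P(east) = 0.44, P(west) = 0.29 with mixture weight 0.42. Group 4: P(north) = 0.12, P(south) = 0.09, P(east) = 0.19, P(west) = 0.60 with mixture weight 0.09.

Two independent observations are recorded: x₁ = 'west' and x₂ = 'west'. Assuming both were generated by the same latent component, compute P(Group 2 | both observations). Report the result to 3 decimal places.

0.054

Apply Bayes' rule: the posterior for each component is proportional to its prior times its likelihood at x.
Since both observations come from the same component, the likelihood for component k is f_k(x₁)·f_k(x₂).
  f_1 = [P(west | comp) = 0.40] × [0.4] = 0.16
  f_2 = [P(west | comp) = 0.20] × [0.2] = 0.04
  f_3 = [P(west | comp) = 0.29] × [0.29] = 0.0841
  f_4 = [P(west | comp) = 0.60] × [0.6] = 0.36
Weight by the priors:
  π_1·f_1 = 0.32 × 0.16 = 0.0512
  π_2·f_2 = 0.17 × 0.04 = 0.0068
  π_3·f_3 = 0.42 × 0.0841 = 0.035322
  π_4·f_4 = 0.09 × 0.36 = 0.0324
Sum: 0.0512 + 0.0068 + 0.035322 + 0.0324 = 0.125722
P(Group 2 | x) ≈ 0.054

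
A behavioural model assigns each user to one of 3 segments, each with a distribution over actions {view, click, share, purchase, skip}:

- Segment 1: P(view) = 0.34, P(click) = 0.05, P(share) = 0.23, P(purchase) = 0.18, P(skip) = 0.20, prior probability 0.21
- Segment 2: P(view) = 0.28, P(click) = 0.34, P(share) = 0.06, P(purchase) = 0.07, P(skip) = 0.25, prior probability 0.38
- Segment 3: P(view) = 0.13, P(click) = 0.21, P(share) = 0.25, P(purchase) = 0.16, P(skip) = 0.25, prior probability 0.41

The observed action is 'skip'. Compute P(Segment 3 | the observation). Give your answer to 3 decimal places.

P(component k | x) = P(Z=k)·f_k(x) / marginal(x), where marginal(x) = Σ_j P(Z=j)·f_j(x).
Evaluate each component's likelihood at the observed value:
  p_1 = P(skip | comp) = 0.20
  p_2 = P(skip | comp) = 0.25
  p_3 = P(skip | comp) = 0.25
Prior × likelihood for each component:
  P(Z=1)·p_1 = 0.21 × 0.2 = 0.042
  P(Z=2)·p_2 = 0.38 × 0.25 = 0.095
  P(Z=3)·p_3 = 0.41 × 0.25 = 0.1025
Evidence: 0.042 + 0.095 + 0.1025 = 0.2395
So the posterior for Segment 3 is 0.1025 / 0.2395 ≈ 0.428.

0.428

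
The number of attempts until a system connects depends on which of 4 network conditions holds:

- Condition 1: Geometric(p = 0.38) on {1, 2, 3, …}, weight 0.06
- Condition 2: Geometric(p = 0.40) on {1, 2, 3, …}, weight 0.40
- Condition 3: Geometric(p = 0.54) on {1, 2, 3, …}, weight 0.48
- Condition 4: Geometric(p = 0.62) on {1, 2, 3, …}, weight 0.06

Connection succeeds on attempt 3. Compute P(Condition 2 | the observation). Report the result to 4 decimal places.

0.4550

Apply Bayes' rule: the posterior for each component is proportional to its prior times its likelihood at x.
Geometric probabilities:
  p_1 = 0.38·(1−0.38)^2 = 0.38·0.3844 = 0.146072
  p_2 = 0.40·(1−0.40)^2 = 0.40·0.36 = 0.144
  p_3 = 0.54·(1−0.54)^2 = 0.54·0.2116 = 0.114264
  p_4 = 0.62·(1−0.62)^2 = 0.62·0.1444 = 0.089528
Prior × likelihood for each component:
  P(Z=1)·p_1 = 0.06 × 0.146072 = 0.00876432
  P(Z=2)·p_2 = 0.40 × 0.144 = 0.0576
  P(Z=3)·p_3 = 0.48 × 0.114264 = 0.0548467
  P(Z=4)·p_4 = 0.06 × 0.089528 = 0.00537168
Evidence: 0.00876432 + 0.0576 + 0.0548467 + 0.00537168 = 0.126583
Responsibility of Condition 2: 0.0576 / 0.126583 ≈ 0.4550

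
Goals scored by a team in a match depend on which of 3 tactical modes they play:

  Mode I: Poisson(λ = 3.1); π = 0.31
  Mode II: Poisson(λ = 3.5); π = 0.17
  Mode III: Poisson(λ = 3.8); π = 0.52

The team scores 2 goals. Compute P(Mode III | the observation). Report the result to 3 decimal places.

By Bayes' theorem, P(k | x) = w_k f_k(x) / Σ_j w_j f_j(x).
Evaluate each component's likelihood at the observed value:
  p_I = 0.216461
  p_II = 0.184959
  p_III = 0.161517
Unnormalised posteriors:
  w_I·p_I = 0.31 × 0.216461 = 0.067103
  w_II·p_II = 0.17 × 0.184959 = 0.031443
  w_III·p_III = 0.52 × 0.161517 = 0.0839888
Normaliser: 0.067103 + 0.031443 + 0.0839888 = 0.182535
P(Mode III | data) = 0.0839888 / 0.182535 ≈ 0.460

0.460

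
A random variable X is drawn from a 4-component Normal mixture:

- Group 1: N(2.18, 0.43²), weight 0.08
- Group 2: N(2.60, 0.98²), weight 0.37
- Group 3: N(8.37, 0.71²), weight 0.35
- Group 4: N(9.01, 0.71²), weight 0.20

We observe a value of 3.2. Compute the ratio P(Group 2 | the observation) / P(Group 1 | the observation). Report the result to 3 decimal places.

28.042

Since P(k|x) ∝ w_k f_k(x), the posterior odds are w_i f_i(x) / (w_j f_j(x)).
Evaluate each component's likelihood at the observed value:
  f_1 = (1/(0.43·√(2π)))·exp(−(3.2−2.18)²/(2·0.43²)) = 0.927773·exp(-2.81341) = 0.0556663
  f_2 = (1/(0.98·√(2π)))·exp(−(3.2−2.60)²/(2·0.98²)) = 0.407084·exp(-0.18742) = 0.337511
  f_3 = (1/(0.71·√(2π)))·exp(−(3.2−8.37)²/(2·0.71²)) = 0.561891·exp(-26.51151) = 1.72128e-12
  f_4 = (1/(0.71·√(2π)))·exp(−(3.2−9.01)²/(2·0.71²)) = 0.561891·exp(-33.48155) = 1.61733e-15
0.124879 / 0.0044533 ≈ 28.042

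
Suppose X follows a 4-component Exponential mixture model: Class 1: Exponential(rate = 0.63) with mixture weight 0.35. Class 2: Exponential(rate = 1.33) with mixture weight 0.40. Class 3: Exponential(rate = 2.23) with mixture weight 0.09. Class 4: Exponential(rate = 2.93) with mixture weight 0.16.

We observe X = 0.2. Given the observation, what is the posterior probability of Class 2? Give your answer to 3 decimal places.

Posterior ∝ prior × likelihood, so P(k | x) ∝ π_k f_k(x); normalise over all components.
Exponential densities:
  p_1 = 0.63·e^(−0.63·0.2) = 0.63·e^(−0.1260) = 0.555417
  p_2 = 1.33·e^(−1.33·0.2) = 1.33·e^(−0.2660) = 1.01936
  p_3 = 2.23·e^(−2.23·0.2) = 2.23·e^(−0.4460) = 1.42761
  p_4 = 2.93·e^(−2.93·0.2) = 2.93·e^(−0.5860) = 1.63069
Prior × likelihood for each component:
  π_1·p_1 = 0.35 × 0.555417 = 0.194396
  π_2·p_2 = 0.40 × 1.01936 = 0.407746
  π_3·p_3 = 0.09 × 1.42761 = 0.128485
  π_4·p_4 = 0.16 × 1.63069 = 0.26091
Sum: 0.194396 + 0.407746 + 0.128485 + 0.26091 = 0.991537
Responsibility of Class 2: 0.407746 / 0.991537 ≈ 0.411

0.411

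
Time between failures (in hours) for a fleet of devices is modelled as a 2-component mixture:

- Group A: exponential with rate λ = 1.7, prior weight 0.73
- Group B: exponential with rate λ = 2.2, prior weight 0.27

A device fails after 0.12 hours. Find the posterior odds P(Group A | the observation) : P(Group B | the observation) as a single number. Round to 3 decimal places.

Only the two components matter; the odds are (π_i f_i(x)) / (π_j f_j(x)).
Exponential densities:
  f_A = 1.7·e^(−1.7·0.12) = 1.7·e^(−0.2040) = 1.38629
  f_B = 2.2·e^(−2.2·0.12) = 2.2·e^(−0.2640) = 1.68954
Posterior odds = (π_A·f_A) / (π_B·f_B) = (0.73·1.38629) / (0.27·1.68954) = 1.01199 / 0.456176 ≈ 2.218

2.218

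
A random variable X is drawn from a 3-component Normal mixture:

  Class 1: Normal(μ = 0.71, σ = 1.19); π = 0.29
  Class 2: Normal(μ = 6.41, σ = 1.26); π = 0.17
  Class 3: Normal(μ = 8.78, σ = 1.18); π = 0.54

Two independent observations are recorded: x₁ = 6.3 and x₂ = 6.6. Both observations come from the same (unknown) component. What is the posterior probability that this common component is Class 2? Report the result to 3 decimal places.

Posterior ∝ prior × likelihood, so P(k | x) ∝ π_k f_k(x); normalise over all components.
Since both observations come from the same component, the likelihood for component k is f_k(x₁)·f_k(x₂).
  p_1 = [(1/(1.19·√(2π)))·exp(−(6.3−0.71)²/(2·1.19²)) = 0.335246·exp(-11.03315) = 5.41658e-06] × [1.60552e-06] = 8.69643e-12
  p_2 = [(1/(1.26·√(2π)))·exp(−(6.3−6.41)²/(2·1.26²)) = 0.316621·exp(-0.00381) = 0.315417] × [0.313041] = 0.0987385
  p_3 = [(1/(1.18·√(2π)))·exp(−(6.3−8.78)²/(2·1.18²)) = 0.338087·exp(-2.20856) = 0.0371417] × [0.0613597] = 0.002279
Unnormalised posteriors:
  π_1·p_1 = 0.29 × 8.69643e-12 = 2.52197e-12
  π_2·p_2 = 0.17 × 0.0987385 = 0.0167855
  π_3·p_3 = 0.54 × 0.002279 = 0.00123066
Sum: 2.52197e-12 + 0.0167855 + 0.00123066 = 0.0180162
P(Class 2 | x₁, x₂) = 0.0167855 / 0.0180162 ≈ 0.932

0.932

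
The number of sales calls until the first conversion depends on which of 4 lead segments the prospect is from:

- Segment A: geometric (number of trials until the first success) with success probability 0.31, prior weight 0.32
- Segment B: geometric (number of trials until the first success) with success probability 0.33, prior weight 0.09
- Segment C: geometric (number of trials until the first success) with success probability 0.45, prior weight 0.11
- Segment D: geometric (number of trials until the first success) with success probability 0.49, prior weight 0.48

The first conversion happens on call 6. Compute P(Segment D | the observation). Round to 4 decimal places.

Posterior ∝ prior × likelihood, so P(k | x) ∝ P(Z=k) f_k(x); normalise over all components.
Evaluate each component's likelihood at the observed value:
  f_A = 0.31·(1−0.31)^5 = 0.31·0.156403 = 0.048485
  f_B = 0.33·(1−0.33)^5 = 0.33·0.135013 = 0.0445541
  f_C = 0.45·(1−0.45)^5 = 0.45·0.0503284 = 0.0226478
  f_D = 0.49·(1−0.49)^5 = 0.49·0.0345025 = 0.0169062
Unnormalised posteriors:
  P(Z=A)·f_A = 0.32 × 0.048485 = 0.0155152
  P(Z=B)·f_B = 0.09 × 0.0445541 = 0.00400987
  P(Z=C)·f_C = 0.11 × 0.0226478 = 0.00249126
  P(Z=D)·f_D = 0.48 × 0.0169062 = 0.00811499
Sum: 0.0155152 + 0.00400987 + 0.00249126 + 0.00811499 = 0.0301313
Responsibility of Segment D: 0.00811499 / 0.0301313 ≈ 0.2693

0.2693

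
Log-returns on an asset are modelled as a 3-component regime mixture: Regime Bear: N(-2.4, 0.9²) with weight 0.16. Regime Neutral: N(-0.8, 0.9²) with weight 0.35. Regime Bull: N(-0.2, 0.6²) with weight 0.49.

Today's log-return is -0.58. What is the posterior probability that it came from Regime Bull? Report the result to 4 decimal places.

0.6253

Posterior ∝ prior × likelihood, so P(k | x) ∝ P(Z=k) f_k(x); normalise over all components.
Evaluate each component's likelihood at the observed value:
  f_Bear = (1/(0.9·√(2π)))·exp(−(-0.58−-2.4)²/(2·0.9²)) = 0.443269·exp(-2.04469) = 0.057368
  f_Neutral = (1/(0.9·√(2π)))·exp(−(-0.58−-0.8)²/(2·0.9²)) = 0.443269·exp(-0.02988) = 0.430222
  f_Bull = (1/(0.6·√(2π)))·exp(−(-0.58−-0.2)²/(2·0.6²)) = 0.664904·exp(-0.20056) = 0.544075
Unnormalised posteriors:
  P(Z=Bear)·f_Bear = 0.16 × 0.057368 = 0.00917887
  P(Z=Neutral)·f_Neutral = 0.35 × 0.430222 = 0.150578
  P(Z=Bull)·f_Bull = 0.49 × 0.544075 = 0.266597
Evidence: 0.00917887 + 0.150578 + 0.266597 = 0.426353
P(Regime Bull | -0.58) = 0.266597 / 0.426353 ≈ 0.6253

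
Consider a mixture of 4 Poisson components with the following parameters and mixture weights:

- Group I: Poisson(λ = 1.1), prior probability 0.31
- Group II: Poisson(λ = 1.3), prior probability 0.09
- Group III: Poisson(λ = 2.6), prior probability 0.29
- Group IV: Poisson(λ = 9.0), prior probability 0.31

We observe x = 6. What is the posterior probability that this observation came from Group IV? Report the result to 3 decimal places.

By Bayes' theorem, P(k | x) = π_k f_k(x) / Σ_j π_j f_j(x).
Poisson probabilities:
  L_I = e^(−1.1)·1.1^6/6! = 0.00081903
  L_II = e^(−1.3)·1.3^6/6! = 0.00182703
  L_III = e^(−2.6)·2.6^6/6! = 0.0318671
  L_IV = e^(−9.0)·9.0^6/6! = 0.0910903
Weight by the priors:
  π_I·L_I = 0.31 × 0.00081903 = 0.000253899
  π_II·L_II = 0.09 × 0.00182703 = 0.000164432
  π_III·L_III = 0.29 × 0.0318671 = 0.00924145
  π_IV·L_IV = 0.31 × 0.0910903 = 0.028238
Denominator: 0.000253899 + 0.000164432 + 0.00924145 + 0.028238 = 0.0378978
P(Group IV | data) = 0.028238 / 0.0378978 ≈ 0.745

0.745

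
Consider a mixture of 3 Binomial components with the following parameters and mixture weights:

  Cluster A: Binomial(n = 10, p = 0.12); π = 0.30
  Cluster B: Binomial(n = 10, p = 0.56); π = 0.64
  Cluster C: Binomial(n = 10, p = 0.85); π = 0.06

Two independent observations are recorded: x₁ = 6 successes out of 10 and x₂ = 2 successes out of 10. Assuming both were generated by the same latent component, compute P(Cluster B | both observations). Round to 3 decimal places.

0.992

Apply Bayes' rule: the posterior for each component is proportional to its prior times its likelihood at x.
Since both observations come from the same component, the likelihood for component k is f_k(x₁)·f_k(x₂).
  f_A = [C(10,6)·0.12^6·0.88^4 = 210·2.98598e-06·0.599695 = 0.000376043] × [0.233043] = 8.76342e-05
  f_B = [C(10,6)·0.56^6·0.44^4 = 210·0.030841·0.037481 = 0.242749] × [0.0198249] = 0.00481247
  f_C = [C(10,6)·0.85^6·0.15^4 = 210·0.37715·0.00050625 = 0.0400957] × [8.3326e-06] = 3.34101e-07
Weight by the priors:
  π_A·f_A = 0.30 × 8.76342e-05 = 2.62903e-05
  π_B·f_B = 0.64 × 0.00481247 = 0.00307998
  π_C·f_C = 0.06 × 3.34101e-07 = 2.00461e-08
Denominator: 2.62903e-05 + 0.00307998 + 2.00461e-08 = 0.00310629
Responsibility of Cluster B: 0.00307998 / 0.00310629 ≈ 0.992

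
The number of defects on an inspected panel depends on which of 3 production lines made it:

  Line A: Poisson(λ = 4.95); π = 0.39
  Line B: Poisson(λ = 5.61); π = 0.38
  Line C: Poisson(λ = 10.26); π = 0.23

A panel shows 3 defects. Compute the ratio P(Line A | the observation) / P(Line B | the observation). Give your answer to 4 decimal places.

Since P(k|x) ∝ P(Z=k) f_k(x), the posterior odds are P(Z=i) f_i(x) / (P(Z=j) f_j(x)).
Evaluate each component's likelihood at the observed value:
  p_A = e^(−4.95)·4.95^3/3! = 0.143188
  p_B = e^(−5.61)·5.61^3/3! = 0.107732
  p_C = e^(−10.26)·10.26^3/3! = 0.00630129
Posterior odds = (P(Z=A)·p_A) / (P(Z=B)·p_B) = (0.39·0.143188) / (0.38·0.107732) = 0.0558433 / 0.0409382 ≈ 1.3641

1.3641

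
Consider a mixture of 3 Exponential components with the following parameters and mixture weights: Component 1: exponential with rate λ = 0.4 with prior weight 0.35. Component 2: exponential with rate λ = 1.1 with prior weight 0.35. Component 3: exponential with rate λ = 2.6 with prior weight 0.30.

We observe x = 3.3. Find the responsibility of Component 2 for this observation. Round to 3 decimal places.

The responsibility of component k is w_k f_k(x) divided by Σ_j w_j f_j(x).
Evaluate each component's likelihood at the observed value:
  f_1 = 0.106854
  f_2 = 0.0291678
  f_3 = 0.000488345
Prior × likelihood for each component:
  w_1·f_1 = 0.35 × 0.106854 = 0.0373989
  w_2·f_2 = 0.35 × 0.0291678 = 0.0102087
  w_3·f_3 = 0.30 × 0.000488345 = 0.000146503
Denominator: 0.0373989 + 0.0102087 + 0.000146503 = 0.0477542
Responsibility of Component 2: 0.0102087 / 0.0477542 ≈ 0.214

0.214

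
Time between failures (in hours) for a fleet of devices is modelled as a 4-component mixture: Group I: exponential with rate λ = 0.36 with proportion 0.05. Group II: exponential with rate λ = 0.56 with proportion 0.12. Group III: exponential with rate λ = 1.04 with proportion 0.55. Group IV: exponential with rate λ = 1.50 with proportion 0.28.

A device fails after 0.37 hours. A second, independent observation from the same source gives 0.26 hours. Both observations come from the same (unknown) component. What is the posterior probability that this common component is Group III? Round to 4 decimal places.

By Bayes' theorem, P(k | x) = w_k f_k(x) / Σ_j w_j f_j(x).
Since both observations come from the same component, the likelihood for component k is f_k(x₁)·f_k(x₂).
  L_I = [0.36·e^(−0.36·0.37) = 0.36·e^(−0.1332) = 0.315104] × [0.327833] = 0.103302
  L_II = [0.56·e^(−0.56·0.37) = 0.56·e^(−0.2072) = 0.4552] × [0.484122] = 0.220372
  L_III = [1.04·e^(−1.04·0.37) = 1.04·e^(−0.3848) = 0.70781] × [0.793597] = 0.561716
  L_IV = [1.50·e^(−1.50·0.37) = 1.50·e^(−0.5550) = 0.861108] × [1.01559] = 0.874529
Unnormalised posteriors:
  w_I·L_I = 0.05 × 0.103302 = 0.00516508
  w_II·L_II = 0.12 × 0.220372 = 0.0264447
  w_III·L_III = 0.55 × 0.561716 = 0.308944
  w_IV·L_IV = 0.28 × 0.874529 = 0.244868
Marginal: 0.00516508 + 0.0264447 + 0.308944 + 0.244868 = 0.585422
Responsibility of Group III: 0.308944 / 0.585422 ≈ 0.5277

0.5277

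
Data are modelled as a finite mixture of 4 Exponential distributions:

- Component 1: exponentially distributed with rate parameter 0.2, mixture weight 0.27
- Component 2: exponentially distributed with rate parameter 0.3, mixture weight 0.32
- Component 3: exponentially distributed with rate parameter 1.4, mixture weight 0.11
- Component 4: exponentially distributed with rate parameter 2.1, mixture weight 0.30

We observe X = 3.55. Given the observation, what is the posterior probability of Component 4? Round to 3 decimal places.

0.006

Posterior ∝ prior × likelihood, so P(k | x) ∝ w_k f_k(x); normalise over all components.
Component likelihoods at x = 3.55:
  L_1 = 0.0983288
  L_2 = 0.103418
  L_3 = 0.00972041
  L_4 = 0.00121494
Weight by the priors:
  w_1·L_1 = 0.27 × 0.0983288 = 0.0265488
  w_2·L_2 = 0.32 × 0.103418 = 0.0330939
  w_3·L_3 = 0.11 × 0.00972041 = 0.00106924
  w_4·L_4 = 0.30 × 0.00121494 = 0.000364481
Normaliser: 0.0265488 + 0.0330939 + 0.00106924 + 0.000364481 = 0.0610764
P(Component 4 | data) = 0.000364481 / 0.0610764 ≈ 0.006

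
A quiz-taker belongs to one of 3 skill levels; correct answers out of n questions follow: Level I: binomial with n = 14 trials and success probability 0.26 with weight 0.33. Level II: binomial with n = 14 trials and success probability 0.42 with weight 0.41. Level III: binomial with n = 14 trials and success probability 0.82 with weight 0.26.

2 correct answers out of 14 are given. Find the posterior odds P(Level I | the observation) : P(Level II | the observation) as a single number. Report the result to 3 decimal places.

The posterior odds equal the prior odds times the likelihood ratio: (P(Z=i)/P(Z=j))·(f_i(x)/f_j(x)).
Binomial probabilities:
  f_I = 0.16587
  f_II = 0.0232635
  f_III = 7.07847e-08
Posterior odds = (P(Z=I)·f_I) / (P(Z=II)·f_II) = (0.33·0.16587) / (0.41·0.0232635) = 0.0547372 / 0.00953805 ≈ 5.739

5.739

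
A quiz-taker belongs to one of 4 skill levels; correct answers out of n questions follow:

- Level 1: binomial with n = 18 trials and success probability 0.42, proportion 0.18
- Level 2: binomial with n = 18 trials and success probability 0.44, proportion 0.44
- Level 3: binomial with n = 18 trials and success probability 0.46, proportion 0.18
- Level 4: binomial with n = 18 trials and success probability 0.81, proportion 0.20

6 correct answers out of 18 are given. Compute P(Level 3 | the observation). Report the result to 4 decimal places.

The responsibility of component k is π_k f_k(x) divided by Σ_j π_j f_j(x).
Binomial probabilities:
  L_1 = 0.147674
  L_2 = 0.128128
  L_3 = 0.108129
  L_4 = 1.16045e-05
Multiply by the mixture weights:
  π_1·L_1 = 0.18 × 0.147674 = 0.0265813
  π_2·L_2 = 0.44 × 0.128128 = 0.0563763
  π_3·L_3 = 0.18 × 0.108129 = 0.0194633
  π_4·L_4 = 0.20 × 1.16045e-05 = 2.32089e-06
Sum: 0.0265813 + 0.0563763 + 0.0194633 + 2.32089e-06 = 0.102423
P(Level 3 | data) = 0.0194633 / 0.102423 ≈ 0.1900

0.1900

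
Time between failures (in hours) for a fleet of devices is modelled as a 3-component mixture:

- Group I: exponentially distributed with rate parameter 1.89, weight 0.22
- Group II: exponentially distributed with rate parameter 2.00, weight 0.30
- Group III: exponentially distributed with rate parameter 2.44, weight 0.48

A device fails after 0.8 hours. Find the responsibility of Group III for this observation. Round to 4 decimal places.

0.4387

Posterior ∝ prior × likelihood, so P(k | x) ∝ w_k f_k(x); normalise over all components.
Evaluate each component's likelihood at the observed value:
  f_I = 1.89·e^(−1.89·0.8) = 1.89·e^(−1.5120) = 0.416686
  f_II = 2.00·e^(−2.00·0.8) = 2.00·e^(−1.6000) = 0.403793
  f_III = 2.44·e^(−2.44·0.8) = 2.44·e^(−1.9520) = 0.346455
Multiply by the mixture weights:
  w_I·f_I = 0.22 × 0.416686 = 0.0916708
  w_II·f_II = 0.30 × 0.403793 = 0.121138
  w_III·f_III = 0.48 × 0.346455 = 0.166298
Denominator: 0.0916708 + 0.121138 + 0.166298 = 0.379107
P(Group III | 0.8 hours) = 0.166298 / 0.379107 ≈ 0.4387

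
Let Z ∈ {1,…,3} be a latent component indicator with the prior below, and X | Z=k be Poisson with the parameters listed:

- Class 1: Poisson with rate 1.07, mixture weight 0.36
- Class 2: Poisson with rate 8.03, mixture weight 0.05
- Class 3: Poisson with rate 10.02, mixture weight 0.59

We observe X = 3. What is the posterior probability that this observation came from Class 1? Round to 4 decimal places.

The responsibility of component k is w_k f_k(x) divided by Σ_j w_j f_j(x).
Component likelihoods at x = 3:
  p_1 = e^(−1.07)·1.07^3/3! = 0.0700334
  p_2 = e^(−8.03)·8.03^3/3! = 0.0280938
  p_3 = e^(−10.02)·10.02^3/3! = 0.00746142
Prior × likelihood for each component:
  w_1·p_1 = 0.36 × 0.0700334 = 0.025212
  w_2·p_2 = 0.05 × 0.0280938 = 0.00140469
  w_3·p_3 = 0.59 × 0.00746142 = 0.00440223
Denominator: 0.025212 + 0.00140469 + 0.00440223 = 0.0310189
P(Class 1 | 3) = 0.025212 / 0.0310189 ≈ 0.8128

0.8128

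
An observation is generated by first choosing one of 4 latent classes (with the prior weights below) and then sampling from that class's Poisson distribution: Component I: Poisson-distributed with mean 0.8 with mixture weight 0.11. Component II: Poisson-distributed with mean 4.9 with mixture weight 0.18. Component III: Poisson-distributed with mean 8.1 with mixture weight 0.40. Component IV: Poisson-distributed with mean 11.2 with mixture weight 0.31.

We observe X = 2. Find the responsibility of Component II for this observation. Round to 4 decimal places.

0.4450

Apply Bayes' rule: the posterior for each component is proportional to its prior times its likelihood at x.
Evaluate each component's likelihood at the observed value:
  p_I = e^(−0.8)·0.8^2/2! = 0.143785
  p_II = e^(−4.9)·4.9^2/2! = 0.0893962
  p_III = e^(−8.1)·8.1^2/2! = 0.0099576
  p_IV = e^(−11.2)·11.2^2/2! = 0.000857646
Multiply by the mixture weights:
  π_I·p_I = 0.11 × 0.143785 = 0.0158164
  π_II·p_II = 0.18 × 0.0893962 = 0.0160913
  π_III·p_III = 0.40 × 0.0099576 = 0.00398304
  π_IV·p_IV = 0.31 × 0.000857646 = 0.00026587
Sum: 0.0158164 + 0.0160913 + 0.00398304 + 0.00026587 = 0.0361566
P(Component II | 2) = 0.0160913 / 0.0361566 ≈ 0.4450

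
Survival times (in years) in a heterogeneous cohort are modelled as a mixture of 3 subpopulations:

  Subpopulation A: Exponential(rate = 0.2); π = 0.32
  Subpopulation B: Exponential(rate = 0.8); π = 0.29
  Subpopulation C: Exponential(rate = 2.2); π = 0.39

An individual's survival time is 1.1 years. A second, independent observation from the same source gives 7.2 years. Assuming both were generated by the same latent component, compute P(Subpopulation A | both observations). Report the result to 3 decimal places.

Apply Bayes' rule: the posterior for each component is proportional to its prior times its likelihood at x.
Since both observations come from the same component, the likelihood for component k is f_k(x₁)·f_k(x₂).
  p_A = [0.2·e^(−0.2·1.1) = 0.2·e^(−0.2200) = 0.160504] × [0.0473856] = 0.00760556
  p_B = [0.8·e^(−0.8·1.1) = 0.8·e^(−0.8800) = 0.331826] × [0.00252089] = 0.000836497
  p_C = [2.2·e^(−2.2·1.1) = 2.2·e^(−2.4200) = 0.195628] × [2.90535e-07] = 5.68366e-08
Multiply by the mixture weights:
  π_A·p_A = 0.32 × 0.00760556 = 0.00243378
  π_B·p_B = 0.29 × 0.000836497 = 0.000242584
  π_C·p_C = 0.39 × 5.68366e-08 = 2.21663e-08
Marginal: 0.00243378 + 0.000242584 + 2.21663e-08 = 0.00267639
P(Subpopulation A | data) = 0.00243378 / 0.00267639 ≈ 0.909

0.909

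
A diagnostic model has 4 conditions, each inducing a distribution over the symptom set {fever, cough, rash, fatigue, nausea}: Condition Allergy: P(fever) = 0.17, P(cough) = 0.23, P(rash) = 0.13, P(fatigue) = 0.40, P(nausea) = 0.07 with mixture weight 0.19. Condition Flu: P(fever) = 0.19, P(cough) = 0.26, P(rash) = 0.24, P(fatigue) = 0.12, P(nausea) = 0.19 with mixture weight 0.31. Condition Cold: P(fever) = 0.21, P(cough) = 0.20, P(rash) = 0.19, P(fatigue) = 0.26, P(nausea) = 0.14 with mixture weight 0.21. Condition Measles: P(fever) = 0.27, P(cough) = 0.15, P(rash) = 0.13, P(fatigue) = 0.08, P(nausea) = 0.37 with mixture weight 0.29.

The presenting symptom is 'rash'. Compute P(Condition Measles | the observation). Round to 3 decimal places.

The responsibility of component k is w_k f_k(x) divided by Σ_j w_j f_j(x).
Evaluate each component's likelihood at the observed value:
  L_Allergy = P(rash | comp) = 0.13
  L_Flu = P(rash | comp) = 0.24
  L_Cold = P(rash | comp) = 0.19
  L_Measles = P(rash | comp) = 0.13
Weight by the priors:
  w_Allergy·L_Allergy = 0.19 × 0.13 = 0.0247
  w_Flu·L_Flu = 0.31 × 0.24 = 0.0744
  w_Cold·L_Cold = 0.21 × 0.19 = 0.0399
  w_Measles·L_Measles = 0.29 × 0.13 = 0.0377
Sum: 0.0247 + 0.0744 + 0.0399 + 0.0377 = 0.1767
P(Condition Measles | x) ≈ 0.213

0.213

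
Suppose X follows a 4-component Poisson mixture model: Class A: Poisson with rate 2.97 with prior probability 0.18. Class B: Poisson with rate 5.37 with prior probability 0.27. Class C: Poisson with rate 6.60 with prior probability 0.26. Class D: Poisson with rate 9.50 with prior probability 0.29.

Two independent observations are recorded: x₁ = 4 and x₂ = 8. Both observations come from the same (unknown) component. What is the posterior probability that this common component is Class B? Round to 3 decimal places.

0.434

Posterior ∝ prior × likelihood, so P(k | x) ∝ π_k f_k(x); normalise over all components.
Since both observations come from the same component, the likelihood for component k is f_k(x₁)·f_k(x₂).
  f_A = [e^(−2.97)·2.97^4/4! = 0.166326] × [0.00770329] = 0.00128126
  f_B = [e^(−5.37)·5.37^4/4! = 0.161259] × [0.0798201] = 0.0128717
  f_C = [e^(−6.60)·6.60^4/4! = 0.107553] × [0.121475] = 0.013065
  f_D = [e^(−9.50)·9.50^4/4! = 0.025403] × [0.12316] = 0.00312865
Prior × likelihood for each component:
  π_A·f_A = 0.18 × 0.00128126 = 0.000230626
  π_B·f_B = 0.27 × 0.0128717 = 0.00347537
  π_C·f_C = 0.26 × 0.013065 = 0.00339689
  π_D·f_D = 0.29 × 0.00312865 = 0.000907307
Normaliser: 0.000230626 + 0.00347537 + 0.00339689 + 0.000907307 = 0.00801019
P(Class B | x) ≈ 0.434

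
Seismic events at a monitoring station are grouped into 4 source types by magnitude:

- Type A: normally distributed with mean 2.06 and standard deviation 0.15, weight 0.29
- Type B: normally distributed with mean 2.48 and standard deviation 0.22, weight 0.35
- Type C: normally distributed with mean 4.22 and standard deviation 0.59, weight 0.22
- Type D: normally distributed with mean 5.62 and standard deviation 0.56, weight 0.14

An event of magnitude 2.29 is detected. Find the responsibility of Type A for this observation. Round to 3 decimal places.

By Bayes' theorem, P(k | x) = π_k f_k(x) / Σ_j π_j f_j(x).
Normal densities:
  p_A = (1/(0.15·√(2π)))·exp(−(2.29−2.06)²/(2·0.15²)) = 2.659615·exp(-1.17556) = 0.820883
  p_B = (1/(0.22·√(2π)))·exp(−(2.29−2.48)²/(2·0.22²)) = 1.813374·exp(-0.37293) = 1.24889
  p_C = (1/(0.59·√(2π)))·exp(−(2.29−4.22)²/(2·0.59²)) = 0.676173·exp(-5.35033) = 0.00320951
  p_D = (1/(0.56·√(2π)))·exp(−(2.29−5.62)²/(2·0.56²)) = 0.712397·exp(-17.68001) = 1.49415e-08
Multiply by the mixture weights:
  π_A·p_A = 0.29 × 0.820883 = 0.238056
  π_B·p_B = 0.35 × 1.24889 = 0.437112
  π_C·p_C = 0.22 × 0.00320951 = 0.000706093
  π_D·p_D = 0.14 × 1.49415e-08 = 2.0918e-09
Denominator: 0.238056 + 0.437112 + 0.000706093 + 2.0918e-09 = 0.675874
P(Type A | x) ≈ 0.352

0.352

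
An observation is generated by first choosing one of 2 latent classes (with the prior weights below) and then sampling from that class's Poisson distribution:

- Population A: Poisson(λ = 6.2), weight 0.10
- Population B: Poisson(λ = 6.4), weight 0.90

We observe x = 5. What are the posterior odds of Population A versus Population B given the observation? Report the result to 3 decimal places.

0.116

The posterior odds equal the prior odds times the likelihood ratio: (P(Z=i)/P(Z=j))·(f_i(x)/f_j(x)).
Poisson probabilities:
  p_A = e^(−6.2)·6.2^5/5! = 0.154936
  p_B = e^(−6.4)·6.4^5/5! = 0.148674
Posterior odds = (P(Z=A)·p_A) / (P(Z=B)·p_B) = (0.10·0.154936) / (0.90·0.148674) = 0.0154936 / 0.133806 ≈ 0.116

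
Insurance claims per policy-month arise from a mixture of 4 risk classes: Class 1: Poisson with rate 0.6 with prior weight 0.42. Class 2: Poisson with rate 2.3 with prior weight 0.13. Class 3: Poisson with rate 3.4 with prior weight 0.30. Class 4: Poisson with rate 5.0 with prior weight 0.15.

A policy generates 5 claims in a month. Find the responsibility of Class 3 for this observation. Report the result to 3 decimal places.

The responsibility of component k is π_k f_k(x) divided by Σ_j π_j f_j(x).
Component likelihoods at x = 5 claims:
  f_1 = e^(−0.6)·0.6^5/5! = 0.00035563
  f_2 = e^(−2.3)·2.3^5/5! = 0.053775
  f_3 = e^(−3.4)·3.4^5/5! = 0.126361
  f_4 = e^(−5.0)·5.0^5/5! = 0.175467
Multiply by the mixture weights:
  π_1·f_1 = 0.42 × 0.00035563 = 0.000149365
  π_2·f_2 = 0.13 × 0.053775 = 0.00699075
  π_3·f_3 = 0.30 × 0.126361 = 0.0379082
  π_4·f_4 = 0.15 × 0.175467 = 0.0263201
Normaliser: 0.000149365 + 0.00699075 + 0.0379082 + 0.0263201 = 0.0713684
So the posterior for Class 3 is 0.0379082 / 0.0713684 ≈ 0.531.

0.531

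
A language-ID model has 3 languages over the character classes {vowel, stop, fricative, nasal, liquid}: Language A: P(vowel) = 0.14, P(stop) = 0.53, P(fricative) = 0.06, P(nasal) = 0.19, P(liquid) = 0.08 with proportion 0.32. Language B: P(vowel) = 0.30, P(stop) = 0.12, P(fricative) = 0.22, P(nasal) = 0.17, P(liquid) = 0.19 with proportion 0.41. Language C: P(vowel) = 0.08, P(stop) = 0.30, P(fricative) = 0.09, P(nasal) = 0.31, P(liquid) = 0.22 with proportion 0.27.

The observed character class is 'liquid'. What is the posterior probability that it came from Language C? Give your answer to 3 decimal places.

0.365

Posterior ∝ prior × likelihood, so P(k | x) ∝ π_k f_k(x); normalise over all components.
Evaluate each component's likelihood at the observed value:
  L_A = 0.08
  L_B = 0.19
  L_C = 0.22
Prior × likelihood for each component:
  π_A·L_A = 0.32 × 0.08 = 0.0256
  π_B·L_B = 0.41 × 0.19 = 0.0779
  π_C·L_C = 0.27 × 0.22 = 0.0594
Sum: 0.0256 + 0.0779 + 0.0594 = 0.1629
P(Language C | data) = 0.0594 / 0.1629 ≈ 0.365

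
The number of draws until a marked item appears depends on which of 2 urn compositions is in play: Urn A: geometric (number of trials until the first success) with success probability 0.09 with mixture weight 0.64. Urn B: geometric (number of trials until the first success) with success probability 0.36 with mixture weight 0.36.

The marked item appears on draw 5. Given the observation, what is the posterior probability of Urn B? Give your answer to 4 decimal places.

0.3550

P(component k | x) = π_k·f_k(x) / marginal(x), where marginal(x) = Σ_j π_j·f_j(x).
Evaluate each component's likelihood at the observed value:
  L_A = 0.0617175
  L_B = 0.060398
Prior × likelihood for each component:
  π_A·L_A = 0.64 × 0.0617175 = 0.0394992
  π_B·L_B = 0.36 × 0.060398 = 0.0217433
Denominator: 0.0394992 + 0.0217433 = 0.0612424
Responsibility of Urn B: 0.0217433 / 0.0612424 ≈ 0.3550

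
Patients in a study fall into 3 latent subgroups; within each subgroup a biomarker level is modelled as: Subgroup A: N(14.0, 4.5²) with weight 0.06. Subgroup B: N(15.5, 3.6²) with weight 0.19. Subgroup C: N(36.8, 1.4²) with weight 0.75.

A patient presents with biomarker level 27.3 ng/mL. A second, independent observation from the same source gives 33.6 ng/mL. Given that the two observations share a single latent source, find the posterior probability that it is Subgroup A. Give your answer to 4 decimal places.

Apply Bayes' rule: the posterior for each component is proportional to its prior times its likelihood at x.
Since both observations come from the same component, the likelihood for component k is f_k(x₁)·f_k(x₂).
  f_A = [0.00112422] × [6.73328e-06] = 7.56966e-09
  f_B = [0.000514772] × [3.59286e-07] = 1.8495e-10
  f_C = [2.85784e-11] × [0.0209073] = 5.97498e-13
Unnormalised posteriors:
  π_A·f_A = 0.06 × 7.56966e-09 = 4.54179e-10
  π_B·f_B = 0.19 × 1.8495e-10 = 3.51406e-11
  π_C·f_C = 0.75 × 5.97498e-13 = 4.48123e-13
Marginal: 4.54179e-10 + 3.51406e-11 + 4.48123e-13 = 4.89768e-10
P(Subgroup A | x) ≈ 0.9273

0.9273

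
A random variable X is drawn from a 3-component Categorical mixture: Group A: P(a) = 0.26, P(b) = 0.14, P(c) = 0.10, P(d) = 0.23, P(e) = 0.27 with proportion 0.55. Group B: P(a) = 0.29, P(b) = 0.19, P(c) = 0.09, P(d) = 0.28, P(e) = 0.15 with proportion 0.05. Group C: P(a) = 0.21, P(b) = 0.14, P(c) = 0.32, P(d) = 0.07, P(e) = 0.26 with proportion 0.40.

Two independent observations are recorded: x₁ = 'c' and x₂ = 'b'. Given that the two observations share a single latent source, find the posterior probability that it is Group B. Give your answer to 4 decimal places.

0.0323

P(component k | x) = π_k·f_k(x) / marginal(x), where marginal(x) = Σ_j π_j·f_j(x).
Since both observations come from the same component, the likelihood for component k is f_k(x₁)·f_k(x₂).
  L_A = [P(c | comp) = 0.10] × [0.14] = 0.014
  L_B = [P(c | comp) = 0.09] × [0.19] = 0.0171
  L_C = [P(c | comp) = 0.32] × [0.14] = 0.0448
Prior × likelihood for each component:
  π_A·L_A = 0.55 × 0.014 = 0.0077
  π_B·L_B = 0.05 × 0.0171 = 0.000855
  π_C·L_C = 0.40 × 0.0448 = 0.01792
Sum: 0.0077 + 0.000855 + 0.01792 = 0.026475
P(Group B | data) = 0.000855 / 0.026475 ≈ 0.0323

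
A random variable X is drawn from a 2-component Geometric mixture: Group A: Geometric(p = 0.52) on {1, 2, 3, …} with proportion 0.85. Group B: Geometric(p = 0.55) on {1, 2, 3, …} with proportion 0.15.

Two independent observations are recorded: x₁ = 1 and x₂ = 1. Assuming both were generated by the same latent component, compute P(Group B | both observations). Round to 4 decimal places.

0.1649

By Bayes' theorem, P(k | x) = P(Z=k) f_k(x) / Σ_j P(Z=j) f_j(x).
Since both observations come from the same component, the likelihood for component k is f_k(x₁)·f_k(x₂).
  L_A = [0.52·(1−0.52)^0 = 0.52·1 = 0.52] × [0.52] = 0.2704
  L_B = [0.55·(1−0.55)^0 = 0.55·1 = 0.55] × [0.55] = 0.3025
Prior × likelihood for each component:
  P(Z=A)·L_A = 0.85 × 0.2704 = 0.22984
  P(Z=B)·L_B = 0.15 × 0.3025 = 0.045375
Normaliser: 0.22984 + 0.045375 = 0.275215
P(Group B | x₁,x₂) = 0.045375 / 0.275215 ≈ 0.1649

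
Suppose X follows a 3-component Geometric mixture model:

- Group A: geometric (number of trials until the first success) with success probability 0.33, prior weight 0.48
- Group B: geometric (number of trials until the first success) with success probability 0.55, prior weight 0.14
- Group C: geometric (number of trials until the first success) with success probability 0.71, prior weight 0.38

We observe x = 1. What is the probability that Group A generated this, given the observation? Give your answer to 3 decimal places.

0.314

By Bayes' theorem, P(k | x) = P(Z=k) f_k(x) / Σ_j P(Z=j) f_j(x).
Geometric probabilities:
  p_A = 0.33
  p_B = 0.55
  p_C = 0.71
Weight by the priors:
  P(Z=A)·p_A = 0.48 × 0.33 = 0.1584
  P(Z=B)·p_B = 0.14 × 0.55 = 0.077
  P(Z=C)·p_C = 0.38 × 0.71 = 0.2698
Normaliser: 0.1584 + 0.077 + 0.2698 = 0.5052
So the posterior for Group A is 0.1584 / 0.5052 ≈ 0.314.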